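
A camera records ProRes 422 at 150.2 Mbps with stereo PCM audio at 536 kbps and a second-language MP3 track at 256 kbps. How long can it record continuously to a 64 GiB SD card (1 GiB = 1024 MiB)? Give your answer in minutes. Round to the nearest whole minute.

Audio total: 536 + 256 = 792 kbps = 0.792 Mbps.
Total bitrate: 150.2 + 0.792 = 150.992 Mbps.
Capacity: 64 GiB = 549,756 Mb.
Recording time: 549,756 / 150.992 = 3,641 s ≈ 60.7 minutes.

61 minutes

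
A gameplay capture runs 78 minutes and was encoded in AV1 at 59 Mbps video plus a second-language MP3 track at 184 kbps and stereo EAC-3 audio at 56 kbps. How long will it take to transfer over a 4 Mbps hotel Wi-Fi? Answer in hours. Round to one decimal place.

19.3 hours

78 min = 4680 s
Audio total: 184 + 56 = 240 kbps = 0.240 Mbps.
Total bitrate: 59.240 Mbps.
File: 59.240 Mbps × 4680 s = 277243.2 Mb.
At 4 Mbps: 277243.2 / 4 = 69310.8 s ≈ 19.3 hours.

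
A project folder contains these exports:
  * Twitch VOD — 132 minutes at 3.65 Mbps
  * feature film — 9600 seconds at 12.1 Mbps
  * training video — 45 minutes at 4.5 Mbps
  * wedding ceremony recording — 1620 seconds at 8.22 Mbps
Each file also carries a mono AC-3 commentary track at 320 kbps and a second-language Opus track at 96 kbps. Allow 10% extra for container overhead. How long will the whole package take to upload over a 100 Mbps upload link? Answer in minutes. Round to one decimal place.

32.9 minutes

Audio total: 320 + 96 = 416 kbps = 0.416 Mbps.
Twitch VOD: 4.066 Mbps × 7920 s × 1.10 = 35423.0 Mb
feature film: 12.516 Mbps × 9600 s × 1.10 = 132169.0 Mb
training video: 4.916 Mbps × 2700 s × 1.10 = 14600.5 Mb
wedding ceremony recording: 8.636 Mbps × 1620 s × 1.10 = 15389.4 Mb
Total: 197581.8 Mb = 24697.7 MB.
At 100 Mbps: 197581.8 / 100 = 1976 s ≈ 32.9 minutes.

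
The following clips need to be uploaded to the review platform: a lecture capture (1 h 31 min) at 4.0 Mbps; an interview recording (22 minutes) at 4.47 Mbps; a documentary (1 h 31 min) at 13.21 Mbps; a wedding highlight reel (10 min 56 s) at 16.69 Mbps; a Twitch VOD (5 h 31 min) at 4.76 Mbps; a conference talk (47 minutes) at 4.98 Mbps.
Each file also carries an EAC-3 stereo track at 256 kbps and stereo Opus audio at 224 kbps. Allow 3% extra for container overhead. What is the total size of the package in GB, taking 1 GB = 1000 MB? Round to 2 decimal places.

30.45 GB

Audio total: 256 + 224 = 480 kbps = 0.480 Mbps.
lecture capture: 4.480 Mbps × 5460 s × 1.03 = 25194.6 Mb
interview recording: 4.950 Mbps × 1320 s × 1.03 = 6730.0 Mb
documentary: 13.690 Mbps × 5460 s × 1.03 = 76989.8 Mb
wedding highlight reel: 17.170 Mbps × 656 s × 1.03 = 11601.4 Mb
Twitch VOD: 5.240 Mbps × 19860 s × 1.03 = 107188.4 Mb
conference talk: 5.460 Mbps × 2820 s × 1.03 = 15859.1 Mb
Total: 243563.4 Mb = 30445.4 MB.
= 30.45 GB.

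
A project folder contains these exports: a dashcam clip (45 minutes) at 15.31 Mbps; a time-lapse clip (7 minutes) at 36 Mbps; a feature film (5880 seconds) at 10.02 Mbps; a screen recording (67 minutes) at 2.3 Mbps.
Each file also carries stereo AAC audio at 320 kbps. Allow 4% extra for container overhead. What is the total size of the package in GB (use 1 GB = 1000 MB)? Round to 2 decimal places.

16.74 GB

Audio: 320 kbps = 0.320 Mbps.
dashcam clip: 15.630 Mbps × 2700 s × 1.04 = 43889.0 Mb
time-lapse clip: 36.320 Mbps × 420 s × 1.04 = 15864.6 Mb
feature film: 10.340 Mbps × 5880 s × 1.04 = 63231.2 Mb
screen recording: 2.620 Mbps × 4020 s × 1.04 = 10953.7 Mb
Total: 133938.5 Mb = 16742.3 MB.
= 16.74 GB.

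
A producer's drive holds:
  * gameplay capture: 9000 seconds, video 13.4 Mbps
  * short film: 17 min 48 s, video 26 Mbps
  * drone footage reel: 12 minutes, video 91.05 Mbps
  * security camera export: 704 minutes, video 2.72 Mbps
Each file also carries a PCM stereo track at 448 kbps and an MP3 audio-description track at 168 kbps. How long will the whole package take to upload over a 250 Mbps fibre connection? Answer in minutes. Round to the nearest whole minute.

Audio total: 448 + 168 = 616 kbps = 0.616 Mbps.
gameplay capture: 14.016 Mbps × 9000 s = 126144.0 Mb
short film: 26.616 Mbps × 1068 s = 28425.9 Mb
drone footage reel: 91.666 Mbps × 720 s = 65999.5 Mb
security camera export: 3.336 Mbps × 42240 s = 140912.6 Mb
Total: 361482.0 Mb = 45185.3 MB.
At 250 Mbps: 361482.0 / 250 = 1446 s ≈ 24.1 minutes.

24 minutes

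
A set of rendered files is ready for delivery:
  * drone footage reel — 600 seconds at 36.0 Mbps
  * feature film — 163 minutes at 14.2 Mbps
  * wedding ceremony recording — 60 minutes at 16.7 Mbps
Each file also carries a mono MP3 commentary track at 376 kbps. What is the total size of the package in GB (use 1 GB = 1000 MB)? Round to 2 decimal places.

28.23 GB

Audio: 376 kbps = 0.376 Mbps.
drone footage reel: 36.376 Mbps × 600 s = 21825.6 Mb
feature film: 14.576 Mbps × 9780 s = 142553.3 Mb
wedding ceremony recording: 17.076 Mbps × 3600 s = 61473.6 Mb
Total: 225852.5 Mb = 28231.6 MB.
= 28.23 GB.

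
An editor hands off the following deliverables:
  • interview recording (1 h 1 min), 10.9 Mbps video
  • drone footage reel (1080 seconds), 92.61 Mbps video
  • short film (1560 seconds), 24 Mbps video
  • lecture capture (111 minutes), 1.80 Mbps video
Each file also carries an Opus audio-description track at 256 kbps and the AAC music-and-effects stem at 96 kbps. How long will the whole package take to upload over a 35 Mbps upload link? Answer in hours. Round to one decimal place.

1.5 hours

Audio total: 256 + 96 = 352 kbps = 0.352 Mbps.
interview recording: 11.252 Mbps × 3660 s = 41182.3 Mb
drone footage reel: 92.962 Mbps × 1080 s = 100399.0 Mb
short film: 24.352 Mbps × 1560 s = 37989.1 Mb
lecture capture: 2.152 Mbps × 6660 s = 14332.3 Mb
Total: 193902.7 Mb = 24237.8 MB.
At 35 Mbps: 193902.7 / 35 = 5540 s ≈ 1.54 hours.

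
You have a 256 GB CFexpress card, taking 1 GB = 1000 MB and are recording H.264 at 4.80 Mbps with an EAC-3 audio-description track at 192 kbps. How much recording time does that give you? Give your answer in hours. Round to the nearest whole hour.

114 hours

Audio: 192 kbps = 0.192 Mbps.
Total bitrate: 4.80 + 0.192 = 4.992 Mbps.
Capacity: 256 GB = 2,048,000 Mb.
Recording time: 2,048,000 / 4.992 = 410,256 s ≈ 114 hours.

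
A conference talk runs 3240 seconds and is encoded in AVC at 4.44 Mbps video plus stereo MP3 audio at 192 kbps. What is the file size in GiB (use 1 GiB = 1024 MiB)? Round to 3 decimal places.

1.747 GiB

Audio: 192 kbps = 0.192 Mbps.
Total bitrate: 4.44 + 0.192 = 4.632 Mbps.
Stream data: 4.632 Mbps × 3240 s = 15007.7 Mb.
15,008 Mb = 1,875,960,000 bytes ÷ 1,073,741,824 = 1.747 GiB.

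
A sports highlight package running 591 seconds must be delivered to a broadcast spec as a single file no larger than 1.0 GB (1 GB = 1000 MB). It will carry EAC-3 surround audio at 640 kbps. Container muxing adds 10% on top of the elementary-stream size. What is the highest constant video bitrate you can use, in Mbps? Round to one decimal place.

11.7 Mbps

Budget: 1.0 GB = 8000.0 Mb.
Stream payload after overhead: 8000.0 / 1.10 = 7272.7 Mb.
Total bitrate budget: 7272.7 Mb / 591 s = 12.306 Mbps.
Audio: 640 kbps = 0.640 Mbps.
Video: 12.306 − 0.640 = 11.666 Mbps.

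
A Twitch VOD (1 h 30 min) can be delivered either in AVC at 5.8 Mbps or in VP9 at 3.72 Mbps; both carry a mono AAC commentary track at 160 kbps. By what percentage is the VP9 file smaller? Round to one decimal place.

34.9%

1 h 30 min = 90 min = 5400 s
Audio: 160 kbps = 0.160 Mbps.
AVC: 5.960 Mbps × 5400 s = 32184.0 Mb = 3.747 GiB.
VP9: 3.880 Mbps × 5400 s = 20952.0 Mb = 2.439 GiB.
Reduction: (1 − 2.439/3.747) × 100 = 34.90%.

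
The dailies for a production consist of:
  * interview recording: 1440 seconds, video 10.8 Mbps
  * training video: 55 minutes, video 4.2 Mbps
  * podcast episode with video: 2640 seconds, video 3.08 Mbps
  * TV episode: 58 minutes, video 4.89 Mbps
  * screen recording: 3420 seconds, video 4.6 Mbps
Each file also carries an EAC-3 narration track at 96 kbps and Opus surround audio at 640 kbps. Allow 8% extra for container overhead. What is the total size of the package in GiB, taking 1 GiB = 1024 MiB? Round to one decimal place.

10.2 GiB

Audio total: 96 + 640 = 736 kbps = 0.736 Mbps.
interview recording: 11.536 Mbps × 1440 s × 1.08 = 17940.8 Mb
training video: 4.936 Mbps × 3300 s × 1.08 = 17591.9 Mb
podcast episode with video: 3.816 Mbps × 2640 s × 1.08 = 10880.2 Mb
TV episode: 5.626 Mbps × 3480 s × 1.08 = 21144.8 Mb
screen recording: 5.336 Mbps × 3420 s × 1.08 = 19709.0 Mb
Total: 87266.7 Mb = 10908.3 MB.
= 10.16 GiB.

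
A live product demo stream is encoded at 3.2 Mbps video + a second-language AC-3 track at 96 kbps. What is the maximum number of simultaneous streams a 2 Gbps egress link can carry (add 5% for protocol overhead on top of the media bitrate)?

Audio: 96 kbps = 0.096 Mbps.
Per-viewer media rate: 3.296 Mbps.
On the wire with 5% overhead: 3.461 Mbps.
2 Gbps = 2,000 Mbps; 2,000 / 3.461 = 577.90 → 577 viewers.

577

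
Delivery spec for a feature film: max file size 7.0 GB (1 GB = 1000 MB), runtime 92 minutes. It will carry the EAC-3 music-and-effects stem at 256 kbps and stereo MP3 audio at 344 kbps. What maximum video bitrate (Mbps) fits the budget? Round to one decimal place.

Budget: 7.0 GB = 56000.0 Mb.
92 min = 5520 s
Total bitrate budget: 56000.0 Mb / 5520 s = 10.145 Mbps.
Audio total: 256 + 344 = 600 kbps = 0.600 Mbps.
Video: 10.145 − 0.600 = 9.545 Mbps.

9.5 Mbps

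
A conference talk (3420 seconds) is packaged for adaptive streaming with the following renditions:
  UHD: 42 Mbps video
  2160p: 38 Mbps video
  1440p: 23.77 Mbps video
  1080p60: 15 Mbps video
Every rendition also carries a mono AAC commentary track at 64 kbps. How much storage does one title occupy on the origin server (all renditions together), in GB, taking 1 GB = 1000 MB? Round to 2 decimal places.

Audio: 64 kbps = 0.064 Mbps.
Sum of rendition bitrates: (42+0.064) + (38+0.064) + (23.77+0.064) + (15+0.064) = 119.026 Mbps.
× 3420 s = 407,069 Mb = 50,884 MB = 50.88 GB.

50.88 GB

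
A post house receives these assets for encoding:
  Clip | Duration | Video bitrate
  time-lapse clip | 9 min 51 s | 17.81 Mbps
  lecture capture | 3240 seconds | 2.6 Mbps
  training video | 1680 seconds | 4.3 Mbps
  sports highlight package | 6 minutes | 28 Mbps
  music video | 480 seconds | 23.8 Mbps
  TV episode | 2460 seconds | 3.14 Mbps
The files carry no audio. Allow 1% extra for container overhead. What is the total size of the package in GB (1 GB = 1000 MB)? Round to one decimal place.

7.0 GB

time-lapse clip: 17.810 Mbps × 591 s × 1.01 = 10631.0 Mb
lecture capture: 2.600 Mbps × 3240 s × 1.01 = 8508.2 Mb
training video: 4.300 Mbps × 1680 s × 1.01 = 7296.2 Mb
sports highlight package: 28.000 Mbps × 360 s × 1.01 = 10180.8 Mb
music video: 23.800 Mbps × 480 s × 1.01 = 11538.2 Mb
TV episode: 3.140 Mbps × 2460 s × 1.01 = 7801.6 Mb
Total: 55956.1 Mb = 6994.5 MB.
= 6.995 GB.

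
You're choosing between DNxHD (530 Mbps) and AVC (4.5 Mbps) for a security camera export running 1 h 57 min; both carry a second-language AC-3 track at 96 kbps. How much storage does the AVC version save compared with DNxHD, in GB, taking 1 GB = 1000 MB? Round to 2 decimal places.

461.13 GB

1 h 57 min = 117 min = 7020 s
Audio: 96 kbps = 0.096 Mbps.
DNxHD: 530.096 Mbps × 7020 s = 3721273.9 Mb = 465.159 GB.
AVC: 4.596 Mbps × 7020 s = 32263.9 Mb = 4.033 GB.
Saving: 465.159 − 4.033 = 461.126 GB.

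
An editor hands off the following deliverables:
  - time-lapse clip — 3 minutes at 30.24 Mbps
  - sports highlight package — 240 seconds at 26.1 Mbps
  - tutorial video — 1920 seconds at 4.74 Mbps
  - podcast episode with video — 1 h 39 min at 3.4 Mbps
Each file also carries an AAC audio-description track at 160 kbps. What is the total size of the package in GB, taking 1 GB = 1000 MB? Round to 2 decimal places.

5.29 GB

Audio: 160 kbps = 0.160 Mbps.
time-lapse clip: 30.400 Mbps × 180 s = 5472.0 Mb
sports highlight package: 26.260 Mbps × 240 s = 6302.4 Mb
tutorial video: 4.900 Mbps × 1920 s = 9408.0 Mb
podcast episode with video: 3.560 Mbps × 5940 s = 21146.4 Mb
Total: 42328.8 Mb = 5291.1 MB.
= 5.291 GB.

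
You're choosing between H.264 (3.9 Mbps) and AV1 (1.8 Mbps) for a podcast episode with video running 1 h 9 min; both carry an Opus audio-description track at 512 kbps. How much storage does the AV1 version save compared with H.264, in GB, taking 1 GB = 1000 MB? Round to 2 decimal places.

1.09 GB

1 h 9 min = 69 min = 4140 s
Audio: 512 kbps = 0.512 Mbps.
H.264: 4.412 Mbps × 4140 s = 18265.7 Mb = 2.283 GB.
AV1: 2.312 Mbps × 4140 s = 9571.7 Mb = 1.196 GB.
Saving: 2.283 − 1.196 = 1.087 GB.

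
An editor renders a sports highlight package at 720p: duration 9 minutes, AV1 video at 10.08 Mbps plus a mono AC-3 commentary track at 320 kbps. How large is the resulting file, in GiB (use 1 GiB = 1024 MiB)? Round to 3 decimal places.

0.654 GiB

9 min = 540 s
Audio: 320 kbps = 0.320 Mbps.
Total bitrate: 10.08 + 0.320 = 10.400 Mbps.
Stream data: 10.400 Mbps × 540 s = 5616.0 Mb.
5,616 Mb = 702,000,000 bytes ÷ 1,073,741,824 = 0.6538 GiB.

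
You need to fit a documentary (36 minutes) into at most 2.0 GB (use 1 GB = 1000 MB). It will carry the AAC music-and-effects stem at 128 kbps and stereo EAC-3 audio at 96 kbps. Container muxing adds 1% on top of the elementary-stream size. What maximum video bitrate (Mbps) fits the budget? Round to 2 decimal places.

7.11 Mbps

Budget: 2.0 GB = 16000.0 Mb.
Stream payload after overhead: 16000.0 / 1.01 = 15841.6 Mb.
36 min = 2160 s
Total bitrate budget: 15841.6 Mb / 2160 s = 7.334 Mbps.
Audio total: 128 + 96 = 224 kbps = 0.224 Mbps.
Video: 7.334 − 0.224 = 7.110 Mbps.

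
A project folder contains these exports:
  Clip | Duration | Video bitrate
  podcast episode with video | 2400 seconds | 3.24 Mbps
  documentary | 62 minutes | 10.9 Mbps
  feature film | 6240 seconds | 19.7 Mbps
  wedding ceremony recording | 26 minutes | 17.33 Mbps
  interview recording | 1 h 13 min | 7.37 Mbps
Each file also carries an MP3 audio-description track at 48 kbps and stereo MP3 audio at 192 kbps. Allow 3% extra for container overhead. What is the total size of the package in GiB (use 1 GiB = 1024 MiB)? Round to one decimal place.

28.2 GiB

Audio total: 48 + 192 = 240 kbps = 0.240 Mbps.
podcast episode with video: 3.480 Mbps × 2400 s × 1.03 = 8602.6 Mb
documentary: 11.140 Mbps × 3720 s × 1.03 = 42684.0 Mb
feature film: 19.940 Mbps × 6240 s × 1.03 = 128158.4 Mb
wedding ceremony recording: 17.570 Mbps × 1560 s × 1.03 = 28231.5 Mb
interview recording: 7.610 Mbps × 4380 s × 1.03 = 34331.8 Mb
Total: 242008.2 Mb = 30251.0 MB.
= 28.17 GiB.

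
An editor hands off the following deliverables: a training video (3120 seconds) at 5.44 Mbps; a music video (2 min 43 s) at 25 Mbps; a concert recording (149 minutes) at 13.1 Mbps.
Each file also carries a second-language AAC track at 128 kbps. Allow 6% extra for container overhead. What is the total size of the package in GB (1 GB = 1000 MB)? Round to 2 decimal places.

Audio: 128 kbps = 0.128 Mbps.
training video: 5.568 Mbps × 3120 s × 1.06 = 18414.5 Mb
music video: 25.128 Mbps × 163 s × 1.06 = 4341.6 Mb
concert recording: 13.228 Mbps × 8940 s × 1.06 = 125353.8 Mb
Total: 148109.9 Mb = 18513.7 MB.
= 18.51 GB.

18.51 GB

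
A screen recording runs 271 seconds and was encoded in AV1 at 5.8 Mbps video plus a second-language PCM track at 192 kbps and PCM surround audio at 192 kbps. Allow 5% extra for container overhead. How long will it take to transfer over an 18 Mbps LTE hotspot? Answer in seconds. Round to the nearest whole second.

98 seconds

Audio total: 192 + 192 = 384 kbps = 0.384 Mbps.
Total bitrate: 6.184 Mbps.
File: 6.184 Mbps × 271 s = 1675.9 Mb.
With 5% container overhead: ×1.05. → 1759.7 Mb.
At 18 Mbps: 1759.7 / 18 = 97.8 s ≈ 97.8 seconds.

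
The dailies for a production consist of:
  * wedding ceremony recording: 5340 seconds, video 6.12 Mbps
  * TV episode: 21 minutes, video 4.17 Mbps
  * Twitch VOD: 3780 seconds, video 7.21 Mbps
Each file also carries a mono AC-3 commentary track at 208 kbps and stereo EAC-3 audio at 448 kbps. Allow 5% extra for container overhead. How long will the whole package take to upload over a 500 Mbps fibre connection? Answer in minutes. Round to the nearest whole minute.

Audio total: 208 + 448 = 656 kbps = 0.656 Mbps.
wedding ceremony recording: 6.776 Mbps × 5340 s × 1.05 = 37993.0 Mb
TV episode: 4.826 Mbps × 1260 s × 1.05 = 6384.8 Mb
Twitch VOD: 7.866 Mbps × 3780 s × 1.05 = 31220.2 Mb
Total: 75598.0 Mb = 9449.7 MB.
At 500 Mbps: 75598.0 / 500 = 151 s ≈ 2.52 minutes.

3 minutes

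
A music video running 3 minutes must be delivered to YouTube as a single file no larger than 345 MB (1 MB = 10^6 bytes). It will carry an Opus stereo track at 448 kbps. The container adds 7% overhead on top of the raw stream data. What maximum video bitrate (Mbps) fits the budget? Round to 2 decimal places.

13.88 Mbps

Budget: 345 MB = 2760.0 Mb.
Stream payload after overhead: 2760.0 / 1.07 = 2579.4 Mb.
3 min = 180 s
Total bitrate budget: 2579.4 Mb / 180 s = 14.330 Mbps.
Audio: 448 kbps = 0.448 Mbps.
Video: 14.330 − 0.448 = 13.882 Mbps.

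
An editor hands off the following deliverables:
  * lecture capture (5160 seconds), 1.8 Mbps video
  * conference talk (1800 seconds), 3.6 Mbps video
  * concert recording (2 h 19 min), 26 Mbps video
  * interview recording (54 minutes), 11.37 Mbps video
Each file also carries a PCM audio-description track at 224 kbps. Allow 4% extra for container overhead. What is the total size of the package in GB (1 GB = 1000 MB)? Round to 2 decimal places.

35.57 GB

Audio: 224 kbps = 0.224 Mbps.
lecture capture: 2.024 Mbps × 5160 s × 1.04 = 10861.6 Mb
conference talk: 3.824 Mbps × 1800 s × 1.04 = 7158.5 Mb
concert recording: 26.224 Mbps × 8340 s × 1.04 = 227456.5 Mb
interview recording: 11.594 Mbps × 3240 s × 1.04 = 39067.1 Mb
Total: 284543.8 Mb = 35568.0 MB.
= 35.57 GB.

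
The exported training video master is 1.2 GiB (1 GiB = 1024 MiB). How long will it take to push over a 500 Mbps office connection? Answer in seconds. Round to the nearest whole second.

21 seconds

File: 1.2 GiB = 10307.9 Mb.
At 500 Mbps: 10307.9 / 500 = 20.6 s ≈ 20.6 seconds.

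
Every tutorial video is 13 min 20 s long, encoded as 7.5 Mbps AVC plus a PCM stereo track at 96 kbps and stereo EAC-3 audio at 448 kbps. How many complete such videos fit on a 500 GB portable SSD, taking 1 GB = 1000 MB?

621

13 min 20 s = 800 s
Audio total: 96 + 448 = 544 kbps = 0.544 Mbps.
Total bitrate: 8.044 Mbps.
Per item: 8.044 Mbps × 800 s = 6,435 Mb = 804.4 MB.
Capacity: 500 GB = 4,000,000 Mb; 621.58 items → 621 complete.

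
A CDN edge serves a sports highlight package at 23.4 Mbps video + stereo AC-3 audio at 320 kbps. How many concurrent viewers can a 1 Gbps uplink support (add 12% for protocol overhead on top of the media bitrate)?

Audio: 320 kbps = 0.320 Mbps.
Per-viewer media rate: 23.720 Mbps.
On the wire with 12% overhead: 26.566 Mbps.
1 Gbps = 1,000 Mbps; 1,000 / 26.566 = 37.64 → 37 viewers.

37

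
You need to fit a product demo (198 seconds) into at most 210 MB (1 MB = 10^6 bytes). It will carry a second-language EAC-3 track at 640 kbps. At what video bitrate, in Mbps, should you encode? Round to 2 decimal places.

7.84 Mbps

Budget: 210 MB = 1680.0 Mb.
Total bitrate budget: 1680.0 Mb / 198 s = 8.485 Mbps.
Audio: 640 kbps = 0.640 Mbps.
Video: 8.485 − 0.640 = 7.845 Mbps.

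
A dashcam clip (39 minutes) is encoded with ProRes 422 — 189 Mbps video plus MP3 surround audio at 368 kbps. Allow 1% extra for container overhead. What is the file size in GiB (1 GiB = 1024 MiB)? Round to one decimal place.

39 min = 2340 s
Audio: 368 kbps = 0.368 Mbps.
Total bitrate: 189 + 0.368 = 189.368 Mbps.
Stream data: 189.368 Mbps × 2340 s = 443121.1 Mb.
With 1% container overhead: ×1.01.
447,552 Mb = 55,944,041,400 bytes ÷ 1,073,741,824 = 52.10 GiB.

52.1 GiB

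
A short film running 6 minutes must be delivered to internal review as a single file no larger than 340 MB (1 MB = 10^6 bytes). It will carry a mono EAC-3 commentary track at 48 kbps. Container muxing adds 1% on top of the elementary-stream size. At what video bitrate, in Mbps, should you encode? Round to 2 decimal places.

7.43 Mbps

Budget: 340 MB = 2720.0 Mb.
Stream payload after overhead: 2720.0 / 1.01 = 2693.1 Mb.
6 min = 360 s
Total bitrate budget: 2693.1 Mb / 360 s = 7.481 Mbps.
Audio: 48 kbps = 0.048 Mbps.
Video: 7.481 − 0.048 = 7.433 Mbps.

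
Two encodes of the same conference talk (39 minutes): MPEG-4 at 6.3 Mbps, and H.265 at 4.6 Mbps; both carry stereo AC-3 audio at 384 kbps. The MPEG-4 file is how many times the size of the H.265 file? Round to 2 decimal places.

39 min = 2340 s
Audio: 384 kbps = 0.384 Mbps.
MPEG-4: 6.684 Mbps × 2340 s = 15640.6 Mb = 1.955 GB.
H.265: 4.984 Mbps × 2340 s = 11662.6 Mb = 1.458 GB.
Ratio: 1.955 / 1.458 = 1.341.

1.34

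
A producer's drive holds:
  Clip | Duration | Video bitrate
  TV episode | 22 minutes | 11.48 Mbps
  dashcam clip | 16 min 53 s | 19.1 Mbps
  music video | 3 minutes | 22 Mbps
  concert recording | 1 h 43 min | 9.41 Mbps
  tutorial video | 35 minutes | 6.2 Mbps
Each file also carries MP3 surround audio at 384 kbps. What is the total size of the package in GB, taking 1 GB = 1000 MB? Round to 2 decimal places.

14.22 GB

Audio: 384 kbps = 0.384 Mbps.
TV episode: 11.864 Mbps × 1320 s = 15660.5 Mb
dashcam clip: 19.484 Mbps × 1013 s = 19737.3 Mb
music video: 22.384 Mbps × 180 s = 4029.1 Mb
concert recording: 9.794 Mbps × 6180 s = 60526.9 Mb
tutorial video: 6.584 Mbps × 2100 s = 13826.4 Mb
Total: 113780.2 Mb = 14222.5 MB.
= 14.22 GB.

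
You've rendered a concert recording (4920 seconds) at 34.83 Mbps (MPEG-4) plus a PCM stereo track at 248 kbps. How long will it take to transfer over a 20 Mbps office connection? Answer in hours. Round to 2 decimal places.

2.40 hours

Audio: 248 kbps = 0.248 Mbps.
Total bitrate: 35.078 Mbps.
File: 35.078 Mbps × 4920 s = 172583.8 Mb.
At 20 Mbps: 172583.8 / 20 = 8629.2 s ≈ 2.4 hours.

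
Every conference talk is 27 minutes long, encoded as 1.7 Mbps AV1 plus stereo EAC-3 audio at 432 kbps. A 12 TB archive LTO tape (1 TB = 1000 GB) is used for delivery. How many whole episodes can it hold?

27795

27 min = 1620 s
Audio: 432 kbps = 0.432 Mbps.
Total bitrate: 2.132 Mbps.
Per item: 2.132 Mbps × 1620 s = 3,454 Mb = 431.7 MB.
Capacity: 12 TB = 96,000,000 Mb; 27795.15 items → 27795 complete.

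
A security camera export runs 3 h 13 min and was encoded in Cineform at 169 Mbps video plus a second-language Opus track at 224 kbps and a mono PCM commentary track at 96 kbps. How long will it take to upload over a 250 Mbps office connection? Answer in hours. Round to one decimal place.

3 h 13 min = 193 min = 11580 s
Audio total: 224 + 96 = 320 kbps = 0.320 Mbps.
Total bitrate: 169.320 Mbps.
File: 169.320 Mbps × 11580 s = 1960725.6 Mb.
At 250 Mbps: 1960725.6 / 250 = 7842.9 s ≈ 2.18 hours.

2.2 hours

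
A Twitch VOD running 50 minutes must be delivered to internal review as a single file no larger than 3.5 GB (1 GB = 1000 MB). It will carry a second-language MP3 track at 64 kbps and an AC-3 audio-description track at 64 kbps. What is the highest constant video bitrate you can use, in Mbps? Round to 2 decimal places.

9.21 Mbps

Budget: 3.5 GB = 28000.0 Mb.
50 min = 3000 s
Total bitrate budget: 28000.0 Mb / 3000 s = 9.333 Mbps.
Audio total: 64 + 64 = 128 kbps = 0.128 Mbps.
Video: 9.333 − 0.128 = 9.205 Mbps.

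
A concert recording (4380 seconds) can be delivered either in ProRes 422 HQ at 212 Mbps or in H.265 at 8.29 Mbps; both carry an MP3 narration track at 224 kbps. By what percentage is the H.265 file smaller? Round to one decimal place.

Audio: 224 kbps = 0.224 Mbps.
ProRes 422 HQ: 212.224 Mbps × 4380 s = 929541.1 Mb = 116.193 GB.
H.265: 8.514 Mbps × 4380 s = 37291.3 Mb = 4.661 GB.
Reduction: (1 − 4.661/116.193) × 100 = 95.99%.

96.0%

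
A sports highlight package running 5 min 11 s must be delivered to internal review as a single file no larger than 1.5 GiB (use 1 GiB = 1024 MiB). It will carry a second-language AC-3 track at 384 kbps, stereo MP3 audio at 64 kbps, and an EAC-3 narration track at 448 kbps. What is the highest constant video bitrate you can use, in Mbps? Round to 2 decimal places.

Budget: 1.5 GiB = 12884.9 Mb.
5 min 11 s = 311 s
Total bitrate budget: 12884.9 Mb / 311 s = 41.431 Mbps.
Audio total: 384 + 64 + 448 = 896 kbps = 0.896 Mbps.
Video: 41.431 − 0.896 = 40.535 Mbps.

40.53 Mbps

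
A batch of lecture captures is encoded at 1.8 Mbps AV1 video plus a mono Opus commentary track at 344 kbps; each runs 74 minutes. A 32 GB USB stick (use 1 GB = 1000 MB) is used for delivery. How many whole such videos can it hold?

26

74 min = 4440 s
Audio: 344 kbps = 0.344 Mbps.
Total bitrate: 2.144 Mbps.
Per item: 2.144 Mbps × 4440 s = 9,519 Mb = 1,190 MB.
Capacity: 32 GB = 256,000 Mb; 26.89 items → 26 complete.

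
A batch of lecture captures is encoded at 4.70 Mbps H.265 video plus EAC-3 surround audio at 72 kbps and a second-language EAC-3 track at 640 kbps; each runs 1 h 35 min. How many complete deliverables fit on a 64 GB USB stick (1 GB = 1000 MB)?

16

1 h 35 min = 95 min = 5700 s
Audio total: 72 + 640 = 712 kbps = 0.712 Mbps.
Total bitrate: 5.412 Mbps.
Per item: 5.412 Mbps × 5700 s = 30,848 Mb = 3,856 MB.
Capacity: 64 GB = 512,000 Mb; 16.60 items → 16 complete.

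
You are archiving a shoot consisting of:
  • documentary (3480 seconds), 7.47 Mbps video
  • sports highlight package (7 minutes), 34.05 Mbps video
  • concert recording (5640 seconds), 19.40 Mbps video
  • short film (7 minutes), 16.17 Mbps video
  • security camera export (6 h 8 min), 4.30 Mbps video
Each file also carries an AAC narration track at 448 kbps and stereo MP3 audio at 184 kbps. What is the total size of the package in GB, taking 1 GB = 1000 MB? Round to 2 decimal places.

Audio total: 448 + 184 = 632 kbps = 0.632 Mbps.
documentary: 8.102 Mbps × 3480 s = 28195.0 Mb
sports highlight package: 34.682 Mbps × 420 s = 14566.4 Mb
concert recording: 20.032 Mbps × 5640 s = 112980.5 Mb
short film: 16.802 Mbps × 420 s = 7056.8 Mb
security camera export: 4.932 Mbps × 22080 s = 108898.6 Mb
Total: 271697.3 Mb = 33962.2 MB.
= 33.96 GB.

33.96 GB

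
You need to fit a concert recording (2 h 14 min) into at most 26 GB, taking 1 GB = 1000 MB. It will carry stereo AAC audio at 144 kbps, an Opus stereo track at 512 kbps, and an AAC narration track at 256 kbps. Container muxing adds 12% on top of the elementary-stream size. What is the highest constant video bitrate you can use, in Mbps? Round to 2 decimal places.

22.19 Mbps

Budget: 26 GB = 208000.0 Mb.
Stream payload after overhead: 208000.0 / 1.12 = 185714.3 Mb.
2 h 14 min = 134 min = 8040 s
Total bitrate budget: 185714.3 Mb / 8040 s = 23.099 Mbps.
Audio total: 144 + 512 + 256 = 912 kbps = 0.912 Mbps.
Video: 23.099 − 0.912 = 22.187 Mbps.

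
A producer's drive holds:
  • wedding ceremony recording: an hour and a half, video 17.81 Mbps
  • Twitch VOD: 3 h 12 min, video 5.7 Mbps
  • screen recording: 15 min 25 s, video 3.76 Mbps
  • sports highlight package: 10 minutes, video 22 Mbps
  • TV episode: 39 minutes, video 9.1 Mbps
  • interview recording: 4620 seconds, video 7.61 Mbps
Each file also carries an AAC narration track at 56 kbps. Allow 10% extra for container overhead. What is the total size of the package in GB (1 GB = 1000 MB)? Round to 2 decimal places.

32.50 GB

Audio: 56 kbps = 0.056 Mbps.
wedding ceremony recording: 17.866 Mbps × 5400 s × 1.10 = 106124.0 Mb
Twitch VOD: 5.756 Mbps × 11520 s × 1.10 = 72940.0 Mb
screen recording: 3.816 Mbps × 925 s × 1.10 = 3882.8 Mb
sports highlight package: 22.056 Mbps × 600 s × 1.10 = 14557.0 Mb
TV episode: 9.156 Mbps × 2340 s × 1.10 = 23567.5 Mb
interview recording: 7.666 Mbps × 4620 s × 1.10 = 38958.6 Mb
Total: 260030.0 Mb = 32503.7 MB.
= 32.50 GB.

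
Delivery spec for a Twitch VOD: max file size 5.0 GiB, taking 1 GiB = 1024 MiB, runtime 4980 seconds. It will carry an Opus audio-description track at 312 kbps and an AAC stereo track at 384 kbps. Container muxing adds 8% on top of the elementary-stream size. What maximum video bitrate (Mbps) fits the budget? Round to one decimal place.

Budget: 5.0 GiB = 42949.7 Mb.
Stream payload after overhead: 42949.7 / 1.08 = 39768.2 Mb.
Total bitrate budget: 39768.2 Mb / 4980 s = 7.986 Mbps.
Audio total: 312 + 384 = 696 kbps = 0.696 Mbps.
Video: 7.986 − 0.696 = 7.290 Mbps.

7.3 Mbps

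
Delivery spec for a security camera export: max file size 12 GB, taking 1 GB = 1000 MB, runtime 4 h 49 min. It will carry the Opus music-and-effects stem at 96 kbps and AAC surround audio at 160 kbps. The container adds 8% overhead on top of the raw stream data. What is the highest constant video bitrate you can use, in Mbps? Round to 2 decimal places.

Budget: 12 GB = 96000.0 Mb.
Stream payload after overhead: 96000.0 / 1.08 = 88888.9 Mb.
4 h 49 min = 289 min = 17340 s
Total bitrate budget: 88888.9 Mb / 17340 s = 5.126 Mbps.
Audio total: 96 + 160 = 256 kbps = 0.256 Mbps.
Video: 5.126 − 0.256 = 4.870 Mbps.

4.87 Mbps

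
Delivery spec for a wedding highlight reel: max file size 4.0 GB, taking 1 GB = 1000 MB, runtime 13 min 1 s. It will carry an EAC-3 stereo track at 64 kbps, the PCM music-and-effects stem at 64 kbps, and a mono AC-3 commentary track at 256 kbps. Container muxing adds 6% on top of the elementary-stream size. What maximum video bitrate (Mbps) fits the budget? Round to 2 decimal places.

38.27 Mbps

Budget: 4.0 GB = 32000.0 Mb.
Stream payload after overhead: 32000.0 / 1.06 = 30188.7 Mb.
13 min 1 s = 781 s
Total bitrate budget: 30188.7 Mb / 781 s = 38.654 Mbps.
Audio total: 64 + 64 + 256 = 384 kbps = 0.384 Mbps.
Video: 38.654 − 0.384 = 38.270 Mbps.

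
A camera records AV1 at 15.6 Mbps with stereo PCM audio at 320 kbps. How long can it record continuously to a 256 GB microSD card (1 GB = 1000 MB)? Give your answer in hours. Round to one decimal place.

35.7 hours

Audio: 320 kbps = 0.320 Mbps.
Total bitrate: 15.6 + 0.320 = 15.920 Mbps.
Capacity: 256 GB = 2,048,000 Mb.
Recording time: 2,048,000 / 15.920 = 128,643 s ≈ 35.7 hours.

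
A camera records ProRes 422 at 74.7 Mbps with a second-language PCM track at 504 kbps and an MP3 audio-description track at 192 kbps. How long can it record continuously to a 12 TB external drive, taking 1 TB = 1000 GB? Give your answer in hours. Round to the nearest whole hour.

Audio total: 504 + 192 = 696 kbps = 0.696 Mbps.
Total bitrate: 74.7 + 0.696 = 75.396 Mbps.
Capacity: 12 TB = 96,000,000 Mb.
Recording time: 96,000,000 / 75.396 = 1,273,277 s ≈ 354 hours.

354 hours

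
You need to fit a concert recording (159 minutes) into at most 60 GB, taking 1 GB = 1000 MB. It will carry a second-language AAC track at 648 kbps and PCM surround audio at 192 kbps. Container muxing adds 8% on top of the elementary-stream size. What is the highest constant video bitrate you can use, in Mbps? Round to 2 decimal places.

Budget: 60 GB = 480000.0 Mb.
Stream payload after overhead: 480000.0 / 1.08 = 444444.4 Mb.
159 min = 9540 s
Total bitrate budget: 444444.4 Mb / 9540 s = 46.587 Mbps.
Audio total: 648 + 192 = 840 kbps = 0.840 Mbps.
Video: 46.587 − 0.840 = 45.747 Mbps.

45.75 Mbps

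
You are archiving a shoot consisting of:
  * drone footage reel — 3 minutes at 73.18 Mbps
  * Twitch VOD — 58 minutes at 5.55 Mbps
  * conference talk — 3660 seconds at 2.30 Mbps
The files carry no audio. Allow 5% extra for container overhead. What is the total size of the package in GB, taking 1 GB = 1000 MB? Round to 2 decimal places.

drone footage reel: 73.180 Mbps × 180 s × 1.05 = 13831.0 Mb
Twitch VOD: 5.550 Mbps × 3480 s × 1.05 = 20279.7 Mb
conference talk: 2.300 Mbps × 3660 s × 1.05 = 8838.9 Mb
Total: 42949.6 Mb = 5368.7 MB.
= 5.369 GB.

5.37 GB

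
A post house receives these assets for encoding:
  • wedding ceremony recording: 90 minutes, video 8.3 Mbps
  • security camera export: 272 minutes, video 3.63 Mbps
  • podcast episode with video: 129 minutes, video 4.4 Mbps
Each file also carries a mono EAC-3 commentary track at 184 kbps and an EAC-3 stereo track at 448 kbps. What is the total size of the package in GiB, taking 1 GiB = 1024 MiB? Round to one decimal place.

Audio total: 184 + 448 = 632 kbps = 0.632 Mbps.
wedding ceremony recording: 8.932 Mbps × 5400 s = 48232.8 Mb
security camera export: 4.262 Mbps × 16320 s = 69555.8 Mb
podcast episode with video: 5.032 Mbps × 7740 s = 38947.7 Mb
Total: 156736.3 Mb = 19592.0 MB.
= 18.25 GiB.

18.2 GiB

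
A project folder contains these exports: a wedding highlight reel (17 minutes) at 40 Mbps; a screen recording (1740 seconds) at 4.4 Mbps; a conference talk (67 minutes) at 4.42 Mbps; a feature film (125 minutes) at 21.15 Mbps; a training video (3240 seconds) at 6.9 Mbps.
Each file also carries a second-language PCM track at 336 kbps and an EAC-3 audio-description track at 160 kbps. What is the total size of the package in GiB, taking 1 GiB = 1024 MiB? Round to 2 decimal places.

Audio total: 336 + 160 = 496 kbps = 0.496 Mbps.
wedding highlight reel: 40.496 Mbps × 1020 s = 41305.9 Mb
screen recording: 4.896 Mbps × 1740 s = 8519.0 Mb
conference talk: 4.916 Mbps × 4020 s = 19762.3 Mb
feature film: 21.646 Mbps × 7500 s = 162345.0 Mb
training video: 7.396 Mbps × 3240 s = 23963.0 Mb
Total: 255895.3 Mb = 31986.9 MB.
= 29.79 GiB.

29.79 GiB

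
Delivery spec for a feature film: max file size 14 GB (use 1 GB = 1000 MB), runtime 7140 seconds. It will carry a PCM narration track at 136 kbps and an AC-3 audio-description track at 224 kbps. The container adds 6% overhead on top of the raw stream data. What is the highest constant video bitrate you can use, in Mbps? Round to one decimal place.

14.4 Mbps

Budget: 14 GB = 112000.0 Mb.
Stream payload after overhead: 112000.0 / 1.06 = 105660.4 Mb.
Total bitrate budget: 105660.4 Mb / 7140 s = 14.798 Mbps.
Audio total: 136 + 224 = 360 kbps = 0.360 Mbps.
Video: 14.798 − 0.360 = 14.438 Mbps.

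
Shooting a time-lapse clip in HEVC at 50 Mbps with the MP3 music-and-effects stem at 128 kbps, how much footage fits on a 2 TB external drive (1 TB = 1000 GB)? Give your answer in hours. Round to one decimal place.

88.7 hours

Audio: 128 kbps = 0.128 Mbps.
Total bitrate: 50 + 0.128 = 50.128 Mbps.
Capacity: 2 TB = 16,000,000 Mb.
Recording time: 16,000,000 / 50.128 = 319,183 s ≈ 88.7 hours.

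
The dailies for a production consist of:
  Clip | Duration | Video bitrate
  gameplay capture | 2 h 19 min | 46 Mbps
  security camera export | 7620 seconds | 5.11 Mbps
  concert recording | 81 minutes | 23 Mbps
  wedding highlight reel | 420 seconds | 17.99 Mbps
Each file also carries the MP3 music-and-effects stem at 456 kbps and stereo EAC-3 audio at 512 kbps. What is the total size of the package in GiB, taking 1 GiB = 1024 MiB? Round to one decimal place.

65.5 GiB

Audio total: 456 + 512 = 968 kbps = 0.968 Mbps.
gameplay capture: 46.968 Mbps × 8340 s = 391713.1 Mb
security camera export: 6.078 Mbps × 7620 s = 46314.4 Mb
concert recording: 23.968 Mbps × 4860 s = 116484.5 Mb
wedding highlight reel: 18.958 Mbps × 420 s = 7962.4 Mb
Total: 562474.3 Mb = 70309.3 MB.
= 65.48 GiB.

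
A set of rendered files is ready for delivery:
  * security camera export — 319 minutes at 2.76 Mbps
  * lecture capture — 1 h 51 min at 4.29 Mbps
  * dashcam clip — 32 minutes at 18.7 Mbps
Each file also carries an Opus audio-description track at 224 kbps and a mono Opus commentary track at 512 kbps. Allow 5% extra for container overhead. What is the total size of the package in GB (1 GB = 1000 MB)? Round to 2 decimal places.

Audio total: 224 + 512 = 736 kbps = 0.736 Mbps.
security camera export: 3.496 Mbps × 19140 s × 1.05 = 70259.1 Mb
lecture capture: 5.026 Mbps × 6660 s × 1.05 = 35146.8 Mb
dashcam clip: 19.436 Mbps × 1920 s × 1.05 = 39183.0 Mb
Total: 144588.9 Mb = 18073.6 MB.
= 18.07 GB.

18.07 GB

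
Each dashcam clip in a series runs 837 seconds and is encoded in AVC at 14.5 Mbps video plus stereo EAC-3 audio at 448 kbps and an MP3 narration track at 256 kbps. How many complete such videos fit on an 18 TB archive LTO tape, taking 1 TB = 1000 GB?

11315

Audio total: 448 + 256 = 704 kbps = 0.704 Mbps.
Total bitrate: 15.204 Mbps.
Per item: 15.204 Mbps × 837 s = 12,726 Mb = 1,591 MB.
Capacity: 18 TB = 144,000,000 Mb; 11315.64 items → 11315 complete.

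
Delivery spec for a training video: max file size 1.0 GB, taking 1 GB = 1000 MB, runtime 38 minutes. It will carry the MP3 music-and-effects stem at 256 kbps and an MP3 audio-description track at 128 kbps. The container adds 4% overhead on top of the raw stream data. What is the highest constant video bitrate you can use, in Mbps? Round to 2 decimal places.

2.99 Mbps

Budget: 1.0 GB = 8000.0 Mb.
Stream payload after overhead: 8000.0 / 1.04 = 7692.3 Mb.
38 min = 2280 s
Total bitrate budget: 7692.3 Mb / 2280 s = 3.374 Mbps.
Audio total: 256 + 128 = 384 kbps = 0.384 Mbps.
Video: 3.374 − 0.384 = 2.990 Mbps.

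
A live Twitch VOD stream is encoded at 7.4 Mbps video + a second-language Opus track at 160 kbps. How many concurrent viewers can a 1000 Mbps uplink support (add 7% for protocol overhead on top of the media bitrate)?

Audio: 160 kbps = 0.160 Mbps.
Per-viewer media rate: 7.560 Mbps.
On the wire with 7% overhead: 8.089 Mbps.
1000 Mbps = 1,000 Mbps; 1,000 / 8.089 = 123.62 → 123 viewers.

123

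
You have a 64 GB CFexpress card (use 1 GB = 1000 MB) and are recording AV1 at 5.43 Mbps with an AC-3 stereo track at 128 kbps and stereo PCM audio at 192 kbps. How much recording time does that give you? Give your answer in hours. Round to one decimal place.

24.7 hours

Audio total: 128 + 192 = 320 kbps = 0.320 Mbps.
Total bitrate: 5.43 + 0.320 = 5.750 Mbps.
Capacity: 64 GB = 512,000 Mb.
Recording time: 512,000 / 5.750 = 89,043 s ≈ 24.7 hours.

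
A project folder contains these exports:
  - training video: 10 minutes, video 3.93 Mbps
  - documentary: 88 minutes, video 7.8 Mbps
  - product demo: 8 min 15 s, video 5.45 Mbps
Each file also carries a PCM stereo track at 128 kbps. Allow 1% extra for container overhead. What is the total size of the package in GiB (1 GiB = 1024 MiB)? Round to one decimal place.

5.5 GiB

Audio: 128 kbps = 0.128 Mbps.
training video: 4.058 Mbps × 600 s × 1.01 = 2459.1 Mb
documentary: 7.928 Mbps × 5280 s × 1.01 = 42278.4 Mb
product demo: 5.578 Mbps × 495 s × 1.01 = 2788.7 Mb
Total: 47526.3 Mb = 5940.8 MB.
= 5.533 GiB.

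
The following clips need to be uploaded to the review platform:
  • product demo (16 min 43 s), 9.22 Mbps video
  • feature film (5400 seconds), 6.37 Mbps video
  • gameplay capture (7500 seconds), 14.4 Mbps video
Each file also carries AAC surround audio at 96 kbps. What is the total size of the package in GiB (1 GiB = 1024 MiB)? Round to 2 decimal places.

17.81 GiB

Audio: 96 kbps = 0.096 Mbps.
product demo: 9.316 Mbps × 1003 s = 9343.9 Mb
feature film: 6.466 Mbps × 5400 s = 34916.4 Mb
gameplay capture: 14.496 Mbps × 7500 s = 108720.0 Mb
Total: 152980.3 Mb = 19122.5 MB.
= 17.81 GiB.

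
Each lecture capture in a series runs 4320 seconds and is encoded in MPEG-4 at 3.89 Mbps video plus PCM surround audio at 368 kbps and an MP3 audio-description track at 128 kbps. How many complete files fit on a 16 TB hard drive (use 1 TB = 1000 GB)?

6755

Audio total: 368 + 128 = 496 kbps = 0.496 Mbps.
Total bitrate: 4.386 Mbps.
Per item: 4.386 Mbps × 4320 s = 18,948 Mb = 2,368 MB.
Capacity: 16 TB = 128,000,000 Mb; 6755.50 items → 6755 complete.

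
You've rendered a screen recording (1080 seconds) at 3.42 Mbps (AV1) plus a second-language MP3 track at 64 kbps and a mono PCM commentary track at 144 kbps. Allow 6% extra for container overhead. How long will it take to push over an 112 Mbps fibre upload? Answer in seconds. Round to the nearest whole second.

37 seconds

Audio total: 64 + 144 = 208 kbps = 0.208 Mbps.
Total bitrate: 3.628 Mbps.
File: 3.628 Mbps × 1080 s = 3918.2 Mb.
With 6% container overhead: ×1.06. → 4153.3 Mb.
At 112 Mbps: 4153.3 / 112 = 37.1 s ≈ 37.1 seconds.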